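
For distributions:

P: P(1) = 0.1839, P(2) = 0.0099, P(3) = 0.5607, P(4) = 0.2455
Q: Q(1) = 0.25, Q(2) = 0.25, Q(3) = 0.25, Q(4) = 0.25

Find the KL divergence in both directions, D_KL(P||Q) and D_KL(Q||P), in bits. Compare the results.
D_KL(P||Q) = 0.5194 bits, D_KL(Q||P) = 0.9906 bits. D_KL(Q||P) is larger than D_KL(P||Q) by 0.4712 bits; the two directions differ.

D_KL(P||Q) = Σ P(x) log₂(P(x)/Q(x))

Computing term by term:
  P(1)·log₂(P(1)/Q(1)) = 0.1839·log₂(0.1839/0.25) = -0.08147
  P(2)·log₂(P(2)/Q(2)) = 0.0099·log₂(0.0099/0.25) = -0.04612
  P(3)·log₂(P(3)/Q(3)) = 0.5607·log₂(0.5607/0.25) = 0.65338
  P(4)·log₂(P(4)/Q(4)) = 0.2455·log₂(0.2455/0.25) = -0.00643

D_KL(P||Q) = -0.08147 - 0.04612 + 0.65338 - 0.00643 = 0.51936 ≈ 0.5194 bits

D_KL(Q||P) = Σ Q(x) log₂(Q(x)/P(x))

Computing term by term:
  Q(1)·log₂(Q(1)/P(1)) = 0.25·log₂(0.25/0.1839) = 0.11075
  Q(2)·log₂(Q(2)/P(2)) = 0.25·log₂(0.25/0.0099) = 1.16459
  Q(3)·log₂(Q(3)/P(3)) = 0.25·log₂(0.25/0.5607) = -0.29133
  Q(4)·log₂(Q(4)/P(4)) = 0.25·log₂(0.25/0.2455) = 0.00655

D_KL(Q||P) = 0.11075 + 1.16459 - 0.29133 + 0.00655 = 0.99056 ≈ 0.9906 bits

These are NOT equal (difference: 0.4712 bits). KL divergence is asymmetric: D_KL(P||Q) ≠ D_KL(Q||P) in general.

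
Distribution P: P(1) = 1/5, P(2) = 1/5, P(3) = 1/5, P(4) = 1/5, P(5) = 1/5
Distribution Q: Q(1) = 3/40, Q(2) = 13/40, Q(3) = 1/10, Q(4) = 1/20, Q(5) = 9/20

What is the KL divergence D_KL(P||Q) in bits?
0.5089 bits

D_KL(P||Q) = Σ P(x) log₂(P(x)/Q(x))

Computing term by term:
  P(1)·log₂(P(1)/Q(1)) = (1/5)·log₂((1/5)/(3/40)) = 0.28301
  P(2)·log₂(P(2)/Q(2)) = (1/5)·log₂((1/5)/(13/40)) = -0.14009
  P(3)·log₂(P(3)/Q(3)) = (1/5)·log₂((1/5)/(1/10)) = 0.20000
  P(4)·log₂(P(4)/Q(4)) = (1/5)·log₂((1/5)/(1/20)) = 0.40000
  P(5)·log₂(P(5)/Q(5)) = (1/5)·log₂((1/5)/(9/20)) = -0.23399

D_KL(P||Q) = 0.28301 - 0.14009 + 0.20000 + 0.40000 - 0.23399 = 0.50893 ≈ 0.5089 bits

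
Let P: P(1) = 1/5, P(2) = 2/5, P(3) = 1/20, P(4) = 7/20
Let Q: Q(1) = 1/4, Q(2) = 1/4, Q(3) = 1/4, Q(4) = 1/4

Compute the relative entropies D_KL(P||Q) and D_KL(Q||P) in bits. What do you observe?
D_KL(P||Q) = 0.2606 bits, D_KL(Q||P) = 0.3701 bits. The two directions give different values (D_KL(Q||P) exceeds D_KL(P||Q) by 0.1095 bits): KL divergence is asymmetric.

D_KL(P||Q) = Σ P(x) log₂(P(x)/Q(x))

Computing term by term:
  P(1)·log₂(P(1)/Q(1)) = (1/5)·log₂((1/5)/(1/4)) = -0.06439
  P(2)·log₂(P(2)/Q(2)) = (2/5)·log₂((2/5)/(1/4)) = 0.27123
  P(3)·log₂(P(3)/Q(3)) = (1/20)·log₂((1/20)/(1/4)) = -0.11610
  P(4)·log₂(P(4)/Q(4)) = (7/20)·log₂((7/20)/(1/4)) = 0.16990

D_KL(P||Q) = -0.06439 + 0.27123 - 0.11610 + 0.16990 = 0.26064 ≈ 0.2606 bits

D_KL(Q||P) = Σ Q(x) log₂(Q(x)/P(x))

Computing term by term:
  Q(1)·log₂(Q(1)/P(1)) = (1/4)·log₂((1/4)/(1/5)) = 0.08048
  Q(2)·log₂(Q(2)/P(2)) = (1/4)·log₂((1/4)/(2/5)) = -0.16952
  Q(3)·log₂(Q(3)/P(3)) = (1/4)·log₂((1/4)/(1/20)) = 0.58048
  Q(4)·log₂(Q(4)/P(4)) = (1/4)·log₂((1/4)/(7/20)) = -0.12136

D_KL(Q||P) = 0.08048 - 0.16952 + 0.58048 - 0.12136 = 0.37008 ≈ 0.3701 bits

These are NOT equal (difference: 0.1095 bits). KL divergence is asymmetric: D_KL(P||Q) ≠ D_KL(Q||P) in general.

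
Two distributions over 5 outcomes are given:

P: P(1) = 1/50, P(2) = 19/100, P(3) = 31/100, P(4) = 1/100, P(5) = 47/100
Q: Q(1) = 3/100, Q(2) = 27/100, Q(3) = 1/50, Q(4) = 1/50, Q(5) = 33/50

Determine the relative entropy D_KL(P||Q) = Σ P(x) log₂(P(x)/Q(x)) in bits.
0.8776 bits

D_KL(P||Q) = Σ P(x) log₂(P(x)/Q(x))

Computing term by term:
  P(1)·log₂(P(1)/Q(1)) = (1/50)·log₂((1/50)/(3/100)) = -0.01170
  P(2)·log₂(P(2)/Q(2)) = (19/100)·log₂((19/100)/(27/100)) = -0.09632
  P(3)·log₂(P(3)/Q(3)) = (31/100)·log₂((31/100)/(1/50)) = 1.22580
  P(4)·log₂(P(4)/Q(4)) = (1/100)·log₂((1/100)/(1/50)) = -0.01000
  P(5)·log₂(P(5)/Q(5)) = (47/100)·log₂((47/100)/(33/50)) = -0.23021

D_KL(P||Q) = -0.01170 - 0.09632 + 1.22580 - 0.01000 - 0.23021 = 0.87757 ≈ 0.8776 bits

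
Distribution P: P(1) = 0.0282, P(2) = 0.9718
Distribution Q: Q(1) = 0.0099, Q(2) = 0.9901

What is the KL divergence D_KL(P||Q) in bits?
0.0164 bits

D_KL(P||Q) = Σ P(x) log₂(P(x)/Q(x))

Computing term by term:
  P(1)·log₂(P(1)/Q(1)) = 0.0282·log₂(0.0282/0.0099) = 0.04259
  P(2)·log₂(P(2)/Q(2)) = 0.9718·log₂(0.9718/0.9901) = -0.02616

D_KL(P||Q) = 0.04259 - 0.02616 = 0.01643 ≈ 0.0164 bits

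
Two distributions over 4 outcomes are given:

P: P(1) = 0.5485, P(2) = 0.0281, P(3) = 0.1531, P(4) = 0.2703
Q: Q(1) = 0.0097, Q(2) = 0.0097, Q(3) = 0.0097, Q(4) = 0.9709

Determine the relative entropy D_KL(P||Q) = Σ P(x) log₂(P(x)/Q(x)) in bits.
3.3469 bits

D_KL(P||Q) = Σ P(x) log₂(P(x)/Q(x))

Computing term by term:
  P(1)·log₂(P(1)/Q(1)) = 0.5485·log₂(0.5485/0.0097) = 3.19302
  P(2)·log₂(P(2)/Q(2)) = 0.0281·log₂(0.0281/0.0097) = 0.04312
  P(3)·log₂(P(3)/Q(3)) = 0.1531·log₂(0.1531/0.0097) = 0.60939
  P(4)·log₂(P(4)/Q(4)) = 0.2703·log₂(0.2703/0.9709) = -0.49864

D_KL(P||Q) = 3.19302 + 0.04312 + 0.60939 - 0.49864 = 3.34689 ≈ 3.3469 bits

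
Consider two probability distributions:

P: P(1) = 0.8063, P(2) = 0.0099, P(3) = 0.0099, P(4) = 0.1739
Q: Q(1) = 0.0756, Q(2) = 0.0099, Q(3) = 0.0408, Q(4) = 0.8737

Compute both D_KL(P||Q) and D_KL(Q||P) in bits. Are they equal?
D_KL(P||Q) = 2.3282 bits, D_KL(Q||P) = 1.8599 bits. No, they are not equal.

D_KL(P||Q) = Σ P(x) log₂(P(x)/Q(x))

Computing term by term:
  P(1)·log₂(P(1)/Q(1)) = 0.8063·log₂(0.8063/0.0756) = 2.75340
  P(2)·log₂(P(2)/Q(2)) = 0.0099·log₂(0.0099/0.0099) = 0.00000
  P(3)·log₂(P(3)/Q(3)) = 0.0099·log₂(0.0099/0.0408) = -0.02023
  P(4)·log₂(P(4)/Q(4)) = 0.1739·log₂(0.1739/0.8737) = -0.40499

D_KL(P||Q) = 2.75340 + 0.00000 - 0.02023 - 0.40499 = 2.32818 ≈ 2.3282 bits

D_KL(Q||P) = Σ Q(x) log₂(Q(x)/P(x))

Computing term by term:
  Q(1)·log₂(Q(1)/P(1)) = 0.0756·log₂(0.0756/0.8063) = -0.25816
  Q(2)·log₂(Q(2)/P(2)) = 0.0099·log₂(0.0099/0.0099) = 0.00000
  Q(3)·log₂(Q(3)/P(3)) = 0.0408·log₂(0.0408/0.0099) = 0.08336
  Q(4)·log₂(Q(4)/P(4)) = 0.8737·log₂(0.8737/0.1739) = 2.03474

D_KL(Q||P) = -0.25816 + 0.00000 + 0.08336 + 2.03474 = 1.85994 ≈ 1.8599 bits

These are NOT equal (difference: 0.4683 bits). KL divergence is asymmetric: D_KL(P||Q) ≠ D_KL(Q||P) in general.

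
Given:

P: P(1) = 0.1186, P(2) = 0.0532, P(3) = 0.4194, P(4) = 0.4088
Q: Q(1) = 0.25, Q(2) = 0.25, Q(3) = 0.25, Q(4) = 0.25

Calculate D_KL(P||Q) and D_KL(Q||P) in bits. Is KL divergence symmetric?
D_KL(P||Q) = 0.3567 bits, D_KL(Q||P) = 0.4631 bits. No, KL divergence is not symmetric.

D_KL(P||Q) = Σ P(x) log₂(P(x)/Q(x))

Computing term by term:
  P(1)·log₂(P(1)/Q(1)) = 0.1186·log₂(0.1186/0.25) = -0.12759
  P(2)·log₂(P(2)/Q(2)) = 0.0532·log₂(0.0532/0.25) = -0.11877
  P(3)·log₂(P(3)/Q(3)) = 0.4194·log₂(0.4194/0.25) = 0.31304
  P(4)·log₂(P(4)/Q(4)) = 0.4088·log₂(0.4088/0.25) = 0.29003

D_KL(P||Q) = -0.12759 - 0.11877 + 0.31304 + 0.29003 = 0.35671 ≈ 0.3567 bits

D_KL(Q||P) = Σ Q(x) log₂(Q(x)/P(x))

Computing term by term:
  Q(1)·log₂(Q(1)/P(1)) = 0.25·log₂(0.25/0.1186) = 0.26896
  Q(2)·log₂(Q(2)/P(2)) = 0.25·log₂(0.25/0.0532) = 0.55811
  Q(3)·log₂(Q(3)/P(3)) = 0.25·log₂(0.25/0.4194) = -0.18660
  Q(4)·log₂(Q(4)/P(4)) = 0.25·log₂(0.25/0.4088) = -0.17737

D_KL(Q||P) = 0.26896 + 0.55811 - 0.18660 - 0.17737 = 0.46310 ≈ 0.4631 bits

These are NOT equal (difference: 0.1064 bits). KL divergence is asymmetric: D_KL(P||Q) ≠ D_KL(Q||P) in general.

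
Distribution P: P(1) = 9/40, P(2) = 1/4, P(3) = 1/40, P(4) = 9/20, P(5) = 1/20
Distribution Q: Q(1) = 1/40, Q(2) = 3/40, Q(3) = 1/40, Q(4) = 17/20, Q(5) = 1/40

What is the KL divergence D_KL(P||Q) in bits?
0.7846 bits

D_KL(P||Q) = Σ P(x) log₂(P(x)/Q(x))

Computing term by term:
  P(1)·log₂(P(1)/Q(1)) = (9/40)·log₂((9/40)/(1/40)) = 0.71323
  P(2)·log₂(P(2)/Q(2)) = (1/4)·log₂((1/4)/(3/40)) = 0.43424
  P(3)·log₂(P(3)/Q(3)) = (1/40)·log₂((1/40)/(1/40)) = 0.00000
  P(4)·log₂(P(4)/Q(4)) = (9/20)·log₂((9/20)/(17/20)) = -0.41289
  P(5)·log₂(P(5)/Q(5)) = (1/20)·log₂((1/20)/(1/40)) = 0.05000

D_KL(P||Q) = 0.71323 + 0.43424 + 0.00000 - 0.41289 + 0.05000 = 0.78458 ≈ 0.7846 bits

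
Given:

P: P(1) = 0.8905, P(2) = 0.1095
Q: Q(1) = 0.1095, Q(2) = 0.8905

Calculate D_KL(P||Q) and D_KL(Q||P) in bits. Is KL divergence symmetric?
D_KL(P||Q) = 2.3615 bits, D_KL(Q||P) = 2.3615 bits. The two values coincide for this particular pair, but no — KL divergence is not symmetric in general.

D_KL(P||Q) = Σ P(x) log₂(P(x)/Q(x))

Computing term by term:
  P(1)·log₂(P(1)/Q(1)) = 0.8905·log₂(0.8905/0.1095) = 2.69259
  P(2)·log₂(P(2)/Q(2)) = 0.1095·log₂(0.1095/0.8905) = -0.33109

D_KL(P||Q) = 2.69259 - 0.33109 = 2.36150 ≈ 2.3615 bits

D_KL(Q||P) = Σ Q(x) log₂(Q(x)/P(x))

Computing term by term:
  Q(1)·log₂(Q(1)/P(1)) = 0.1095·log₂(0.1095/0.8905) = -0.33109
  Q(2)·log₂(Q(2)/P(2)) = 0.8905·log₂(0.8905/0.1095) = 2.69259

D_KL(Q||P) = -0.33109 + 2.69259 = 2.36150 ≈ 2.3615 bits

These ARE equal here. Q is P with outcomes relabeled (Q(1) = P(2), Q(2) = P(1)) by a relabeling that is its own inverse, so the two sums contain exactly the same terms in a different order. This is a special case — KL divergence is not symmetric in general: D_KL(P||Q) ≠ D_KL(Q||P) for most P, Q.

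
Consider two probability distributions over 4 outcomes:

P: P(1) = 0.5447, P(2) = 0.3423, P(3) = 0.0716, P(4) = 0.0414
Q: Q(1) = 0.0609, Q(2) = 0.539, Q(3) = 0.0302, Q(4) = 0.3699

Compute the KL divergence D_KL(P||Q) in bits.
1.4559 bits

D_KL(P||Q) = Σ P(x) log₂(P(x)/Q(x))

Computing term by term:
  P(1)·log₂(P(1)/Q(1)) = 0.5447·log₂(0.5447/0.0609) = 1.72177
  P(2)·log₂(P(2)/Q(2)) = 0.3423·log₂(0.3423/0.539) = -0.22421
  P(3)·log₂(P(3)/Q(3)) = 0.0716·log₂(0.0716/0.0302) = 0.08917
  P(4)·log₂(P(4)/Q(4)) = 0.0414·log₂(0.0414/0.3699) = -0.13080

D_KL(P||Q) = 1.72177 - 0.22421 + 0.08917 - 0.13080 = 1.45593 ≈ 1.4559 bits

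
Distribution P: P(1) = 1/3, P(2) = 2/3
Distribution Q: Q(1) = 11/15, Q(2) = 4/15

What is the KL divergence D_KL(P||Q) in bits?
0.5021 bits

D_KL(P||Q) = Σ P(x) log₂(P(x)/Q(x))

Computing term by term:
  P(1)·log₂(P(1)/Q(1)) = (1/3)·log₂((1/3)/(11/15)) = -0.37917
  P(2)·log₂(P(2)/Q(2)) = (2/3)·log₂((2/3)/(4/15)) = 0.88129

D_KL(P||Q) = -0.37917 + 0.88129 = 0.50212 ≈ 0.5021 bits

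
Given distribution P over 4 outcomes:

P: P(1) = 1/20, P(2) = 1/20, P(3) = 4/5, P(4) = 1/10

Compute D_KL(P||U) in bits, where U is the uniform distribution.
0.9781 bits

U(i) = 1/4 for all i

D_KL(P||U) = Σ P(x) log₂(P(x) / (1/4))
           = Σ P(x) log₂(P(x)) + log₂(4)
           = log₂(4) - H(P)

H(P) = -Σ P(x) log₂(P(x)):
  -P(1)·log₂(P(1)) = -(1/20)·log₂(1/20) = 0.21610
  -P(2)·log₂(P(2)) = -(1/20)·log₂(1/20) = 0.21610
  -P(3)·log₂(P(3)) = -(4/5)·log₂(4/5) = 0.25754
  -P(4)·log₂(P(4)) = -(1/10)·log₂(1/10) = 0.33219
H(P) = 0.21610 + 0.21610 + 0.25754 + 0.33219 = 1.02193 bits

log₂(4) = 2.00000 bits

D_KL(P||U) = 2.00000 - 1.02193 = 0.97807 ≈ 0.9781 bits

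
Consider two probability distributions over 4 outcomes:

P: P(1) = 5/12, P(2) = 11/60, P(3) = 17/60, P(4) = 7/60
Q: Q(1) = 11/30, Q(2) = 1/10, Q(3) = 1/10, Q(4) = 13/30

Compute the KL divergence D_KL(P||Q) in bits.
0.4420 bits

D_KL(P||Q) = Σ P(x) log₂(P(x)/Q(x))

Computing term by term:
  P(1)·log₂(P(1)/Q(1)) = (5/12)·log₂((5/12)/(11/30)) = 0.07684
  P(2)·log₂(P(2)/Q(2)) = (11/60)·log₂((11/60)/(1/10)) = 0.16032
  P(3)·log₂(P(3)/Q(3)) = (17/60)·log₂((17/60)/(1/10)) = 0.42571
  P(4)·log₂(P(4)/Q(4)) = (7/60)·log₂((7/60)/(13/30)) = -0.22086

D_KL(P||Q) = 0.07684 + 0.16032 + 0.42571 - 0.22086 = 0.44201 ≈ 0.4420 bits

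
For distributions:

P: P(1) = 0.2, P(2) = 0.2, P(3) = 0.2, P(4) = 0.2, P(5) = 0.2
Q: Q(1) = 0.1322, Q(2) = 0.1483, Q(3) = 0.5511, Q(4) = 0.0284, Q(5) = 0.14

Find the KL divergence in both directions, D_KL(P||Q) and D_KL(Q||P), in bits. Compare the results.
D_KL(P||Q) = 0.5794 bits, D_KL(Q||P) = 0.5109 bits. D_KL(P||Q) is larger than D_KL(Q||P) by 0.0685 bits; the two directions differ.

D_KL(P||Q) = Σ P(x) log₂(P(x)/Q(x))

Computing term by term:
  P(1)·log₂(P(1)/Q(1)) = 0.2·log₂(0.2/0.1322) = 0.11946
  P(2)·log₂(P(2)/Q(2)) = 0.2·log₂(0.2/0.1483) = 0.08630
  P(3)·log₂(P(3)/Q(3)) = 0.2·log₂(0.2/0.5511) = -0.29246
  P(4)·log₂(P(4)/Q(4)) = 0.2·log₂(0.2/0.0284) = 0.56321
  P(5)·log₂(P(5)/Q(5)) = 0.2·log₂(0.2/0.14) = 0.10291

D_KL(P||Q) = 0.11946 + 0.08630 - 0.29246 + 0.56321 + 0.10291 = 0.57942 ≈ 0.5794 bits

D_KL(Q||P) = Σ Q(x) log₂(Q(x)/P(x))

Computing term by term:
  Q(1)·log₂(Q(1)/P(1)) = 0.1322·log₂(0.1322/0.2) = -0.07896
  Q(2)·log₂(Q(2)/P(2)) = 0.1483·log₂(0.1483/0.2) = -0.06399
  Q(3)·log₂(Q(3)/P(3)) = 0.5511·log₂(0.5511/0.2) = 0.80588
  Q(4)·log₂(Q(4)/P(4)) = 0.0284·log₂(0.0284/0.2) = -0.07998
  Q(5)·log₂(Q(5)/P(5)) = 0.14·log₂(0.14/0.2) = -0.07204

D_KL(Q||P) = -0.07896 - 0.06399 + 0.80588 - 0.07998 - 0.07204 = 0.51091 ≈ 0.5109 bits

These are NOT equal (difference: 0.0685 bits). KL divergence is asymmetric: D_KL(P||Q) ≠ D_KL(Q||P) in general.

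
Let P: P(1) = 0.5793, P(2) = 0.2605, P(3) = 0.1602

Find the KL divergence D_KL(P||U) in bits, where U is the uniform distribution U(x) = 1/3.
0.1999 bits

U(i) = 1/3 for all i

D_KL(P||U) = Σ P(x) log₂(P(x) / (1/3))
           = Σ P(x) log₂(P(x)) + log₂(3)
           = log₂(3) - H(P)

H(P) = -Σ P(x) log₂(P(x)):
  -P(1)·log₂(P(1)) = -(0.5793)·log₂(0.5793) = 0.45627
  -P(2)·log₂(P(2)) = -(0.2605)·log₂(0.2605) = 0.50554
  -P(3)·log₂(P(3)) = -(0.1602)·log₂(0.1602) = 0.42326
H(P) = 0.45627 + 0.50554 + 0.42326 = 1.38507 bits

log₂(3) = 1.58496 bits

D_KL(P||U) = 1.58496 - 1.38507 = 0.19989 ≈ 0.1999 bits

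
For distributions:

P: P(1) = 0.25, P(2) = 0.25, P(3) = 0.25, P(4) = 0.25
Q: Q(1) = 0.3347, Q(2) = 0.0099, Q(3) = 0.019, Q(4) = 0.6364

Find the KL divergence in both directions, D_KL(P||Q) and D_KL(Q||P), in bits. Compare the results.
D_KL(P||Q) = 1.6518 bits, D_KL(Q||P) = 0.8820 bits. D_KL(P||Q) is larger than D_KL(Q||P) by 0.7698 bits; the two directions differ.

D_KL(P||Q) = Σ P(x) log₂(P(x)/Q(x))

Computing term by term:
  P(1)·log₂(P(1)/Q(1)) = 0.25·log₂(0.25/0.3347) = -0.10524
  P(2)·log₂(P(2)/Q(2)) = 0.25·log₂(0.25/0.0099) = 1.16459
  P(3)·log₂(P(3)/Q(3)) = 0.25·log₂(0.25/0.019) = 0.92946
  P(4)·log₂(P(4)/Q(4)) = 0.25·log₂(0.25/0.6364) = -0.33700

D_KL(P||Q) = -0.10524 + 1.16459 + 0.92946 - 0.33700 = 1.65181 ≈ 1.6518 bits

D_KL(Q||P) = Σ Q(x) log₂(Q(x)/P(x))

Computing term by term:
  Q(1)·log₂(Q(1)/P(1)) = 0.3347·log₂(0.3347/0.25) = 0.14089
  Q(2)·log₂(Q(2)/P(2)) = 0.0099·log₂(0.0099/0.25) = -0.04612
  Q(3)·log₂(Q(3)/P(3)) = 0.019·log₂(0.019/0.25) = -0.07064
  Q(4)·log₂(Q(4)/P(4)) = 0.6364·log₂(0.6364/0.25) = 0.85787

D_KL(Q||P) = 0.14089 - 0.04612 - 0.07064 + 0.85787 = 0.88200 ≈ 0.8820 bits

These are NOT equal (difference: 0.7698 bits). KL divergence is asymmetric: D_KL(P||Q) ≠ D_KL(Q||P) in general.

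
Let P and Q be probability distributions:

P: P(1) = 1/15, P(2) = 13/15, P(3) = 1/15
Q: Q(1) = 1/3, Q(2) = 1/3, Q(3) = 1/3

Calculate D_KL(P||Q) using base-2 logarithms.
0.8851 bits

D_KL(P||Q) = Σ P(x) log₂(P(x)/Q(x))

Computing term by term:
  P(1)·log₂(P(1)/Q(1)) = (1/15)·log₂((1/15)/(1/3)) = -0.15480
  P(2)·log₂(P(2)/Q(2)) = (13/15)·log₂((13/15)/(1/3)) = 1.19471
  P(3)·log₂(P(3)/Q(3)) = (1/15)·log₂((1/15)/(1/3)) = -0.15480

D_KL(P||Q) = -0.15480 + 1.19471 - 0.15480 = 0.88511 ≈ 0.8851 bits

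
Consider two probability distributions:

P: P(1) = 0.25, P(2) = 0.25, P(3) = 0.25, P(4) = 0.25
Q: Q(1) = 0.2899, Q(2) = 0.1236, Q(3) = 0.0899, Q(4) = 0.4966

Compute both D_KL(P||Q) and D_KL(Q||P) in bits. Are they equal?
D_KL(P||Q) = 0.3220 bits, D_KL(Q||P) = 0.2954 bits. No, they are not equal.

D_KL(P||Q) = Σ P(x) log₂(P(x)/Q(x))

Computing term by term:
  P(1)·log₂(P(1)/Q(1)) = 0.25·log₂(0.25/0.2899) = -0.05341
  P(2)·log₂(P(2)/Q(2)) = 0.25·log₂(0.25/0.1236) = 0.25406
  P(3)·log₂(P(3)/Q(3)) = 0.25·log₂(0.25/0.0899) = 0.36888
  P(4)·log₂(P(4)/Q(4)) = 0.25·log₂(0.25/0.4966) = -0.24754

D_KL(P||Q) = -0.05341 + 0.25406 + 0.36888 - 0.24754 = 0.32199 ≈ 0.3220 bits

D_KL(Q||P) = Σ Q(x) log₂(Q(x)/P(x))

Computing term by term:
  Q(1)·log₂(Q(1)/P(1)) = 0.2899·log₂(0.2899/0.25) = 0.06193
  Q(2)·log₂(Q(2)/P(2)) = 0.1236·log₂(0.1236/0.25) = -0.12561
  Q(3)·log₂(Q(3)/P(3)) = 0.0899·log₂(0.0899/0.25) = -0.13265
  Q(4)·log₂(Q(4)/P(4)) = 0.4966·log₂(0.4966/0.25) = 0.49171

D_KL(Q||P) = 0.06193 - 0.12561 - 0.13265 + 0.49171 = 0.29538 ≈ 0.2954 bits

These are NOT equal (difference: 0.0266 bits). KL divergence is asymmetric: D_KL(P||Q) ≠ D_KL(Q||P) in general.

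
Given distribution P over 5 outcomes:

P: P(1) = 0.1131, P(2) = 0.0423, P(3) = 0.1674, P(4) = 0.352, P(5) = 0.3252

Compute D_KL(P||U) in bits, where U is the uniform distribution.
0.2844 bits

U(i) = 1/5 for all i

D_KL(P||U) = Σ P(x) log₂(P(x) / (1/5))
           = Σ P(x) log₂(P(x)) + log₂(5)
           = log₂(5) - H(P)

H(P) = -Σ P(x) log₂(P(x)):
  -P(1)·log₂(P(1)) = -(0.1131)·log₂(0.1131) = 0.35562
  -P(2)·log₂(P(2)) = -(0.0423)·log₂(0.0423) = 0.19302
  -P(3)·log₂(P(3)) = -(0.1674)·log₂(0.1674) = 0.43166
  -P(4)·log₂(P(4)) = -(0.352)·log₂(0.352) = 0.53024
  -P(5)·log₂(P(5)) = -(0.3252)·log₂(0.3252) = 0.52702
H(P) = 0.35562 + 0.19302 + 0.43166 + 0.53024 + 0.52702 = 2.03756 bits

log₂(5) = 2.32193 bits

D_KL(P||U) = 2.32193 - 2.03756 = 0.28437 ≈ 0.2844 bits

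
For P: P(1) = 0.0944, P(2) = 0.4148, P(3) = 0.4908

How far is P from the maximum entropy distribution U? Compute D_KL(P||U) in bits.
0.2330 bits

U(i) = 1/3 for all i

D_KL(P||U) = Σ P(x) log₂(P(x) / (1/3))
           = Σ P(x) log₂(P(x)) + log₂(3)
           = log₂(3) - H(P)

H(P) = -Σ P(x) log₂(P(x)):
  -P(1)·log₂(P(1)) = -(0.0944)·log₂(0.0944) = 0.32144
  -P(2)·log₂(P(2)) = -(0.4148)·log₂(0.4148) = 0.52659
  -P(3)·log₂(P(3)) = -(0.4908)·log₂(0.4908) = 0.50395
H(P) = 0.32144 + 0.52659 + 0.50395 = 1.35198 bits

log₂(3) = 1.58496 bits

D_KL(P||U) = 1.58496 - 1.35198 = 0.23298 ≈ 0.2330 bits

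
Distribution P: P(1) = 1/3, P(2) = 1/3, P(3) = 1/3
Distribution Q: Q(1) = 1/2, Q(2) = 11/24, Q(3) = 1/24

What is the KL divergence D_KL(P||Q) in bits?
0.6519 bits

D_KL(P||Q) = Σ P(x) log₂(P(x)/Q(x))

Computing term by term:
  P(1)·log₂(P(1)/Q(1)) = (1/3)·log₂((1/3)/(1/2)) = -0.19499
  P(2)·log₂(P(2)/Q(2)) = (1/3)·log₂((1/3)/(11/24)) = -0.15314
  P(3)·log₂(P(3)/Q(3)) = (1/3)·log₂((1/3)/(1/24)) = 1.00000

D_KL(P||Q) = -0.19499 - 0.15314 + 1.00000 = 0.65187 ≈ 0.6519 bits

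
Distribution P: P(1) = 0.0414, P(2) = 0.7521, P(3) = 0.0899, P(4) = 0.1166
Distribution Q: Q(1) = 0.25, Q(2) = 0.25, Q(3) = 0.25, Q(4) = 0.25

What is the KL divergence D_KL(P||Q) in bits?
0.8267 bits

D_KL(P||Q) = Σ P(x) log₂(P(x)/Q(x))

Computing term by term:
  P(1)·log₂(P(1)/Q(1)) = 0.0414·log₂(0.0414/0.25) = -0.10740
  P(2)·log₂(P(2)/Q(2)) = 0.7521·log₂(0.7521/0.25) = 1.19508
  P(3)·log₂(P(3)/Q(3)) = 0.0899·log₂(0.0899/0.25) = -0.13265
  P(4)·log₂(P(4)/Q(4)) = 0.1166·log₂(0.1166/0.25) = -0.12830

D_KL(P||Q) = -0.10740 + 1.19508 - 0.13265 - 0.12830 = 0.82673 ≈ 0.8267 bits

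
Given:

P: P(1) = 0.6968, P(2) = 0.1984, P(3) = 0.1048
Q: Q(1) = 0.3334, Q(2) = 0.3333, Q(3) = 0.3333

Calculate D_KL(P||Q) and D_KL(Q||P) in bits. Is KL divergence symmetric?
D_KL(P||Q) = 0.4176 bits, D_KL(Q||P) = 0.4512 bits. No, KL divergence is not symmetric.

D_KL(P||Q) = Σ P(x) log₂(P(x)/Q(x))

Computing term by term:
  P(1)·log₂(P(1)/Q(1)) = 0.6968·log₂(0.6968/0.3334) = 0.74104
  P(2)·log₂(P(2)/Q(2)) = 0.1984·log₂(0.1984/0.3333) = -0.14848
  P(3)·log₂(P(3)/Q(3)) = 0.1048·log₂(0.1048/0.3333) = -0.17493

D_KL(P||Q) = 0.74104 - 0.14848 - 0.17493 = 0.41763 ≈ 0.4176 bits

D_KL(Q||P) = Σ Q(x) log₂(Q(x)/P(x))

Computing term by term:
  Q(1)·log₂(Q(1)/P(1)) = 0.3334·log₂(0.3334/0.6968) = -0.35457
  Q(2)·log₂(Q(2)/P(2)) = 0.3333·log₂(0.3333/0.1984) = 0.24944
  Q(3)·log₂(Q(3)/P(3)) = 0.3333·log₂(0.3333/0.1048) = 0.55634

D_KL(Q||P) = -0.35457 + 0.24944 + 0.55634 = 0.45121 ≈ 0.4512 bits

These are NOT equal (difference: 0.0336 bits). KL divergence is asymmetric: D_KL(P||Q) ≠ D_KL(Q||P) in general.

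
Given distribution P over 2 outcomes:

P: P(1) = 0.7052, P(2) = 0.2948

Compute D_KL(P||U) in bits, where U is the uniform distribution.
0.1252 bits

U(i) = 1/2 for all i

D_KL(P||U) = Σ P(x) log₂(P(x) / (1/2))
           = Σ P(x) log₂(P(x)) + log₂(2)
           = log₂(2) - H(P)

H(P) = -Σ P(x) log₂(P(x)):
  -P(1)·log₂(P(1)) = -(0.7052)·log₂(0.7052) = 0.35535
  -P(2)·log₂(P(2)) = -(0.2948)·log₂(0.2948) = 0.51949
H(P) = 0.35535 + 0.51949 = 0.87484 bits

log₂(2) = 1.00000 bits

D_KL(P||U) = 1.00000 - 0.87484 = 0.12516 ≈ 0.1252 bits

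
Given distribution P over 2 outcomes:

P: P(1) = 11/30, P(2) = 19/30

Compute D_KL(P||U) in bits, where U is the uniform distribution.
0.0519 bits

U(i) = 1/2 for all i

D_KL(P||U) = Σ P(x) log₂(P(x) / (1/2))
           = Σ P(x) log₂(P(x)) + log₂(2)
           = log₂(2) - H(P)

H(P) = -Σ P(x) log₂(P(x)):
  -P(1)·log₂(P(1)) = -(11/30)·log₂(11/30) = 0.53073
  -P(2)·log₂(P(2)) = -(19/30)·log₂(19/30) = 0.41734
H(P) = 0.53073 + 0.41734 = 0.94807 bits

log₂(2) = 1.00000 bits

D_KL(P||U) = 1.00000 - 0.94807 = 0.05193 ≈ 0.0519 bits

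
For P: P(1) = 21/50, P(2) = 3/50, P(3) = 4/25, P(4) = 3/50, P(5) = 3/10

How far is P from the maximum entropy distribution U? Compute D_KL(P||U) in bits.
0.3651 bits

U(i) = 1/5 for all i

D_KL(P||U) = Σ P(x) log₂(P(x) / (1/5))
           = Σ P(x) log₂(P(x)) + log₂(5)
           = log₂(5) - H(P)

H(P) = -Σ P(x) log₂(P(x)):
  -P(1)·log₂(P(1)) = -(21/50)·log₂(21/50) = 0.52565
  -P(2)·log₂(P(2)) = -(3/50)·log₂(3/50) = 0.24353
  -P(3)·log₂(P(3)) = -(4/25)·log₂(4/25) = 0.42302
  -P(4)·log₂(P(4)) = -(3/50)·log₂(3/50) = 0.24353
  -P(5)·log₂(P(5)) = -(3/10)·log₂(3/10) = 0.52109
H(P) = 0.52565 + 0.24353 + 0.42302 + 0.24353 + 0.52109 = 1.95682 bits

log₂(5) = 2.32193 bits

D_KL(P||U) = 2.32193 - 1.95682 = 0.36511 ≈ 0.3651 bits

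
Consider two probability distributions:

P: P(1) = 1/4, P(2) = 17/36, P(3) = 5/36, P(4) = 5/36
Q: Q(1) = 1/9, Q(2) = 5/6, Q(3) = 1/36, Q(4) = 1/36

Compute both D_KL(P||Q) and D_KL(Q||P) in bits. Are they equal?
D_KL(P||Q) = 0.5505 bits, D_KL(Q||P) = 0.4239 bits. No, they are not equal.

D_KL(P||Q) = Σ P(x) log₂(P(x)/Q(x))

Computing term by term:
  P(1)·log₂(P(1)/Q(1)) = (1/4)·log₂((1/4)/(1/9)) = 0.29248
  P(2)·log₂(P(2)/Q(2)) = (17/36)·log₂((17/36)/(5/6)) = -0.38695
  P(3)·log₂(P(3)/Q(3)) = (5/36)·log₂((5/36)/(1/36)) = 0.32249
  P(4)·log₂(P(4)/Q(4)) = (5/36)·log₂((5/36)/(1/36)) = 0.32249

D_KL(P||Q) = 0.29248 - 0.38695 + 0.32249 + 0.32249 = 0.55051 ≈ 0.5505 bits

D_KL(Q||P) = Σ Q(x) log₂(Q(x)/P(x))

Computing term by term:
  Q(1)·log₂(Q(1)/P(1)) = (1/9)·log₂((1/9)/(1/4)) = -0.12999
  Q(2)·log₂(Q(2)/P(2)) = (5/6)·log₂((5/6)/(17/36)) = 0.68286
  Q(3)·log₂(Q(3)/P(3)) = (1/36)·log₂((1/36)/(5/36)) = -0.06450
  Q(4)·log₂(Q(4)/P(4)) = (1/36)·log₂((1/36)/(5/36)) = -0.06450

D_KL(Q||P) = -0.12999 + 0.68286 - 0.06450 - 0.06450 = 0.42387 ≈ 0.4239 bits

These are NOT equal (difference: 0.1266 bits). KL divergence is asymmetric: D_KL(P||Q) ≠ D_KL(Q||P) in general.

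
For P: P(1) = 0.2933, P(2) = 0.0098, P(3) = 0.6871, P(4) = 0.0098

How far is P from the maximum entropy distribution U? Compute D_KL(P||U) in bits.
0.9782 bits

U(i) = 1/4 for all i

D_KL(P||U) = Σ P(x) log₂(P(x) / (1/4))
           = Σ P(x) log₂(P(x)) + log₂(4)
           = log₂(4) - H(P)

H(P) = -Σ P(x) log₂(P(x)):
  -P(1)·log₂(P(1)) = -(0.2933)·log₂(0.2933) = 0.51901
  -P(2)·log₂(P(2)) = -(0.0098)·log₂(0.0098) = 0.06540
  -P(3)·log₂(P(3)) = -(0.6871)·log₂(0.6871) = 0.37200
  -P(4)·log₂(P(4)) = -(0.0098)·log₂(0.0098) = 0.06540
H(P) = 0.51901 + 0.06540 + 0.37200 + 0.06540 = 1.02181 bits

log₂(4) = 2.00000 bits

D_KL(P||U) = 2.00000 - 1.02181 = 0.97819 ≈ 0.9782 bits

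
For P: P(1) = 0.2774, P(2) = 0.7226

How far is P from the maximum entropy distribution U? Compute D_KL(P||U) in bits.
0.1481 bits

U(i) = 1/2 for all i

D_KL(P||U) = Σ P(x) log₂(P(x) / (1/2))
           = Σ P(x) log₂(P(x)) + log₂(2)
           = log₂(2) - H(P)

H(P) = -Σ P(x) log₂(P(x)):
  -P(1)·log₂(P(1)) = -(0.2774)·log₂(0.2774) = 0.51318
  -P(2)·log₂(P(2)) = -(0.7226)·log₂(0.7226) = 0.33870
H(P) = 0.51318 + 0.33870 = 0.85188 bits

log₂(2) = 1.00000 bits

D_KL(P||U) = 1.00000 - 0.85188 = 0.14812 ≈ 0.1481 bits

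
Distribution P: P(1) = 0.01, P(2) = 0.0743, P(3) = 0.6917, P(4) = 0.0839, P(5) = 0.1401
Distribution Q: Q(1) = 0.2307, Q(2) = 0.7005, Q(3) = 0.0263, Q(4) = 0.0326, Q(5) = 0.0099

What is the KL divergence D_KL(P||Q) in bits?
3.6270 bits

D_KL(P||Q) = Σ P(x) log₂(P(x)/Q(x))

Computing term by term:
  P(1)·log₂(P(1)/Q(1)) = 0.01·log₂(0.01/0.2307) = -0.04528
  P(2)·log₂(P(2)/Q(2)) = 0.0743·log₂(0.0743/0.7005) = -0.24051
  P(3)·log₂(P(3)/Q(3)) = 0.6917·log₂(0.6917/0.0263) = 3.26276
  P(4)·log₂(P(4)/Q(4)) = 0.0839·log₂(0.0839/0.0326) = 0.11442
  P(5)·log₂(P(5)/Q(5)) = 0.1401·log₂(0.1401/0.0099) = 0.53559

D_KL(P||Q) = -0.04528 - 0.24051 + 3.26276 + 0.11442 + 0.53559 = 3.62698 ≈ 3.6270 bits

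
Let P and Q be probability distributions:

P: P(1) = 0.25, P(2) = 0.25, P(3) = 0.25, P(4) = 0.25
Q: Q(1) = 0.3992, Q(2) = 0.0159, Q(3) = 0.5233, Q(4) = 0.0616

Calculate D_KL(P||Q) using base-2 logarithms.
1.0637 bits

D_KL(P||Q) = Σ P(x) log₂(P(x)/Q(x))

Computing term by term:
  P(1)·log₂(P(1)/Q(1)) = 0.25·log₂(0.25/0.3992) = -0.16880
  P(2)·log₂(P(2)/Q(2)) = 0.25·log₂(0.25/0.0159) = 0.99371
  P(3)·log₂(P(3)/Q(3)) = 0.25·log₂(0.25/0.5233) = -0.26643
  P(4)·log₂(P(4)/Q(4)) = 0.25·log₂(0.25/0.0616) = 0.50523

D_KL(P||Q) = -0.16880 + 0.99371 - 0.26643 + 0.50523 = 1.06371 ≈ 1.0637 bits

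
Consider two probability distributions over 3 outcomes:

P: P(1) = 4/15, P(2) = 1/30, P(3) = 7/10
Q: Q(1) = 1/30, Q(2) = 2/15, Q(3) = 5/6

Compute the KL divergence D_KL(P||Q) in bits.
0.5573 bits

D_KL(P||Q) = Σ P(x) log₂(P(x)/Q(x))

Computing term by term:
  P(1)·log₂(P(1)/Q(1)) = (4/15)·log₂((4/15)/(1/30)) = 0.80000
  P(2)·log₂(P(2)/Q(2)) = (1/30)·log₂((1/30)/(2/15)) = -0.06667
  P(3)·log₂(P(3)/Q(3)) = (7/10)·log₂((7/10)/(5/6)) = -0.17608

D_KL(P||Q) = 0.80000 - 0.06667 - 0.17608 = 0.55725 ≈ 0.5573 bits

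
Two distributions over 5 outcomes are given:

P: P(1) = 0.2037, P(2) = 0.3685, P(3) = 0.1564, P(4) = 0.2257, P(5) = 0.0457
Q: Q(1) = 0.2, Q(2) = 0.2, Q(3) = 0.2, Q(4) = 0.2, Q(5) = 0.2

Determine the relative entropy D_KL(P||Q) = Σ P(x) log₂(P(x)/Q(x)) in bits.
0.2168 bits

D_KL(P||Q) = Σ P(x) log₂(P(x)/Q(x))

Computing term by term:
  P(1)·log₂(P(1)/Q(1)) = 0.2037·log₂(0.2037/0.2) = 0.00539
  P(2)·log₂(P(2)/Q(2)) = 0.3685·log₂(0.3685/0.2) = 0.32489
  P(3)·log₂(P(3)/Q(3)) = 0.1564·log₂(0.1564/0.2) = -0.05548
  P(4)·log₂(P(4)/Q(4)) = 0.2257·log₂(0.2257/0.2) = 0.03936
  P(5)·log₂(P(5)/Q(5)) = 0.0457·log₂(0.0457/0.2) = -0.09733

D_KL(P||Q) = 0.00539 + 0.32489 - 0.05548 + 0.03936 - 0.09733 = 0.21683 ≈ 0.2168 bits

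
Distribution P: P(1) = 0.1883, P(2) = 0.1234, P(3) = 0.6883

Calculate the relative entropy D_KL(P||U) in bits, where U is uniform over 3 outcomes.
0.3880 bits

U(i) = 1/3 for all i

D_KL(P||U) = Σ P(x) log₂(P(x) / (1/3))
           = Σ P(x) log₂(P(x)) + log₂(3)
           = log₂(3) - H(P)

H(P) = -Σ P(x) log₂(P(x)):
  -P(1)·log₂(P(1)) = -(0.1883)·log₂(0.1883) = 0.45359
  -P(2)·log₂(P(2)) = -(0.1234)·log₂(0.1234) = 0.37249
  -P(3)·log₂(P(3)) = -(0.6883)·log₂(0.6883) = 0.37092
H(P) = 0.45359 + 0.37249 + 0.37092 = 1.19700 bits

log₂(3) = 1.58496 bits

D_KL(P||U) = 1.58496 - 1.19700 = 0.38796 ≈ 0.3880 bits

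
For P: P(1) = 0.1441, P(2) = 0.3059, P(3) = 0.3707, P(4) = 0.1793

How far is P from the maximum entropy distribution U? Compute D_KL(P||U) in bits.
0.0992 bits

U(i) = 1/4 for all i

D_KL(P||U) = Σ P(x) log₂(P(x) / (1/4))
           = Σ P(x) log₂(P(x)) + log₂(4)
           = log₂(4) - H(P)

H(P) = -Σ P(x) log₂(P(x)):
  -P(1)·log₂(P(1)) = -(0.1441)·log₂(0.1441) = 0.40274
  -P(2)·log₂(P(2)) = -(0.3059)·log₂(0.3059) = 0.52274
  -P(3)·log₂(P(3)) = -(0.3707)·log₂(0.3707) = 0.53072
  -P(4)·log₂(P(4)) = -(0.1793)·log₂(0.1793) = 0.44458
H(P) = 0.40274 + 0.52274 + 0.53072 + 0.44458 = 1.90078 bits

log₂(4) = 2.00000 bits

D_KL(P||U) = 2.00000 - 1.90078 = 0.09922 ≈ 0.0992 bits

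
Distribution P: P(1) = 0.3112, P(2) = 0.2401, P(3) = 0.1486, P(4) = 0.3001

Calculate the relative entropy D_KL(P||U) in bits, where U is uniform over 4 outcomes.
0.0519 bits

U(i) = 1/4 for all i

D_KL(P||U) = Σ P(x) log₂(P(x) / (1/4))
           = Σ P(x) log₂(P(x)) + log₂(4)
           = log₂(4) - H(P)

H(P) = -Σ P(x) log₂(P(x)):
  -P(1)·log₂(P(1)) = -(0.3112)·log₂(0.3112) = 0.52409
  -P(2)·log₂(P(2)) = -(0.2401)·log₂(0.2401) = 0.49420
  -P(3)·log₂(P(3)) = -(0.1486)·log₂(0.1486) = 0.40872
  -P(4)·log₂(P(4)) = -(0.3001)·log₂(0.3001) = 0.52112
H(P) = 0.52409 + 0.49420 + 0.40872 + 0.52112 = 1.94813 bits

log₂(4) = 2.00000 bits

D_KL(P||U) = 2.00000 - 1.94813 = 0.05187 ≈ 0.0519 bits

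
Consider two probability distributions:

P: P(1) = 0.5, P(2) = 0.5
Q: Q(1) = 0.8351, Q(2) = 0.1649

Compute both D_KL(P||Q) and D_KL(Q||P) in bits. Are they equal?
D_KL(P||Q) = 0.4302 bits, D_KL(Q||P) = 0.3541 bits. No, they are not equal.

D_KL(P||Q) = Σ P(x) log₂(P(x)/Q(x))

Computing term by term:
  P(1)·log₂(P(1)/Q(1)) = 0.5·log₂(0.5/0.8351) = -0.37001
  P(2)·log₂(P(2)/Q(2)) = 0.5·log₂(0.5/0.1649) = 0.80017

D_KL(P||Q) = -0.37001 + 0.80017 = 0.43016 ≈ 0.4302 bits

D_KL(Q||P) = Σ Q(x) log₂(Q(x)/P(x))

Computing term by term:
  Q(1)·log₂(Q(1)/P(1)) = 0.8351·log₂(0.8351/0.5) = 0.61799
  Q(2)·log₂(Q(2)/P(2)) = 0.1649·log₂(0.1649/0.5) = -0.26390

D_KL(Q||P) = 0.61799 - 0.26390 = 0.35409 ≈ 0.3541 bits

These are NOT equal (difference: 0.0761 bits). KL divergence is asymmetric: D_KL(P||Q) ≠ D_KL(Q||P) in general.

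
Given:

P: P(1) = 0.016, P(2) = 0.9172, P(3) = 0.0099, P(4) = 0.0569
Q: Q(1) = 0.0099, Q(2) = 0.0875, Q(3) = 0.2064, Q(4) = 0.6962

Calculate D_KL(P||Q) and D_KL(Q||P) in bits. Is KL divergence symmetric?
D_KL(P||Q) = 2.8713 bits, D_KL(Q||P) = 3.1163 bits. No, KL divergence is not symmetric.

D_KL(P||Q) = Σ P(x) log₂(P(x)/Q(x))

Computing term by term:
  P(1)·log₂(P(1)/Q(1)) = 0.016·log₂(0.016/0.0099) = 0.01108
  P(2)·log₂(P(2)/Q(2)) = 0.9172·log₂(0.9172/0.0875) = 3.10920
  P(3)·log₂(P(3)/Q(3)) = 0.0099·log₂(0.0099/0.2064) = -0.04338
  P(4)·log₂(P(4)/Q(4)) = 0.0569·log₂(0.0569/0.6962) = -0.20558

D_KL(P||Q) = 0.01108 + 3.10920 - 0.04338 - 0.20558 = 2.87132 ≈ 2.8713 bits

D_KL(Q||P) = Σ Q(x) log₂(Q(x)/P(x))

Computing term by term:
  Q(1)·log₂(Q(1)/P(1)) = 0.0099·log₂(0.0099/0.016) = -0.00686
  Q(2)·log₂(Q(2)/P(2)) = 0.0875·log₂(0.0875/0.9172) = -0.29661
  Q(3)·log₂(Q(3)/P(3)) = 0.2064·log₂(0.2064/0.0099) = 0.90442
  Q(4)·log₂(Q(4)/P(4)) = 0.6962·log₂(0.6962/0.0569) = 2.51537

D_KL(Q||P) = -0.00686 - 0.29661 + 0.90442 + 2.51537 = 3.11632 ≈ 3.1163 bits

These are NOT equal (difference: 0.2450 bits). KL divergence is asymmetric: D_KL(P||Q) ≠ D_KL(Q||P) in general.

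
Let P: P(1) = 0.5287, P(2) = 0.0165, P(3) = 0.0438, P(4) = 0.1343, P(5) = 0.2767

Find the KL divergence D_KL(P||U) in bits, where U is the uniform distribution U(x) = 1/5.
0.6385 bits

U(i) = 1/5 for all i

D_KL(P||U) = Σ P(x) log₂(P(x) / (1/5))
           = Σ P(x) log₂(P(x)) + log₂(5)
           = log₂(5) - H(P)

H(P) = -Σ P(x) log₂(P(x)):
  -P(1)·log₂(P(1)) = -(0.5287)·log₂(0.5287) = 0.48613
  -P(2)·log₂(P(2)) = -(0.0165)·log₂(0.0165) = 0.09770
  -P(3)·log₂(P(3)) = -(0.0438)·log₂(0.0438) = 0.19767
  -P(4)·log₂(P(4)) = -(0.1343)·log₂(0.1343) = 0.38900
  -P(5)·log₂(P(5)) = -(0.2767)·log₂(0.2767) = 0.51289
H(P) = 0.48613 + 0.09770 + 0.19767 + 0.38900 + 0.51289 = 1.68339 bits

log₂(5) = 2.32193 bits

D_KL(P||U) = 2.32193 - 1.68339 = 0.63854 ≈ 0.6385 bits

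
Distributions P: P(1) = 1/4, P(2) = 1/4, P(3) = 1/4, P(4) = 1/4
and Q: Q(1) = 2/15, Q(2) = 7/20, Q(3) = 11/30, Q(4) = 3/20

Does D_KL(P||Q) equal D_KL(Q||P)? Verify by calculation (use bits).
D_KL(P||Q) = 0.1515 bits, D_KL(Q||P) = 0.1410 bits. No — D_KL(P||Q) ≠ D_KL(Q||P) for this pair.

D_KL(P||Q) = Σ P(x) log₂(P(x)/Q(x))

Computing term by term:
  P(1)·log₂(P(1)/Q(1)) = (1/4)·log₂((1/4)/(2/15)) = 0.22672
  P(2)·log₂(P(2)/Q(2)) = (1/4)·log₂((1/4)/(7/20)) = -0.12136
  P(3)·log₂(P(3)/Q(3)) = (1/4)·log₂((1/4)/(11/30)) = -0.13814
  P(4)·log₂(P(4)/Q(4)) = (1/4)·log₂((1/4)/(3/20)) = 0.18424

D_KL(P||Q) = 0.22672 - 0.12136 - 0.13814 + 0.18424 = 0.15146 ≈ 0.1515 bits

D_KL(Q||P) = Σ Q(x) log₂(Q(x)/P(x))

Computing term by term:
  Q(1)·log₂(Q(1)/P(1)) = (2/15)·log₂((2/15)/(1/4)) = -0.12092
  Q(2)·log₂(Q(2)/P(2)) = (7/20)·log₂((7/20)/(1/4)) = 0.16990
  Q(3)·log₂(Q(3)/P(3)) = (11/30)·log₂((11/30)/(1/4)) = 0.20260
  Q(4)·log₂(Q(4)/P(4)) = (3/20)·log₂((3/20)/(1/4)) = -0.11054

D_KL(Q||P) = -0.12092 + 0.16990 + 0.20260 - 0.11054 = 0.14104 ≈ 0.1410 bits

These are NOT equal (difference: 0.0105 bits). KL divergence is asymmetric: D_KL(P||Q) ≠ D_KL(Q||P) in general.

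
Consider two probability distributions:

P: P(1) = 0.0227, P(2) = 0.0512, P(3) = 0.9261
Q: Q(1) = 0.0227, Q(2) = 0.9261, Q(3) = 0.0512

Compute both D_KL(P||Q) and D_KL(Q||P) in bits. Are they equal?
D_KL(P||Q) = 3.6544 bits, D_KL(Q||P) = 3.6544 bits. Yes, in this case they are equal (although KL divergence is not symmetric in general).

D_KL(P||Q) = Σ P(x) log₂(P(x)/Q(x))

Computing term by term:
  P(1)·log₂(P(1)/Q(1)) = 0.0227·log₂(0.0227/0.0227) = 0.00000
  P(2)·log₂(P(2)/Q(2)) = 0.0512·log₂(0.0512/0.9261) = -0.21386
  P(3)·log₂(P(3)/Q(3)) = 0.9261·log₂(0.9261/0.0512) = 3.86828

D_KL(P||Q) = 0.00000 - 0.21386 + 3.86828 = 3.65442 ≈ 3.6544 bits

D_KL(Q||P) = Σ Q(x) log₂(Q(x)/P(x))

Computing term by term:
  Q(1)·log₂(Q(1)/P(1)) = 0.0227·log₂(0.0227/0.0227) = 0.00000
  Q(2)·log₂(Q(2)/P(2)) = 0.9261·log₂(0.9261/0.0512) = 3.86828
  Q(3)·log₂(Q(3)/P(3)) = 0.0512·log₂(0.0512/0.9261) = -0.21386

D_KL(Q||P) = 0.00000 + 3.86828 - 0.21386 = 3.65442 ≈ 3.6544 bits

These ARE equal here. Q is P with outcomes relabeled (Q(2) = P(3), Q(3) = P(2)) by a relabeling that is its own inverse, so the two sums contain exactly the same terms in a different order. This is a special case — KL divergence is not symmetric in general: D_KL(P||Q) ≠ D_KL(Q||P) for most P, Q.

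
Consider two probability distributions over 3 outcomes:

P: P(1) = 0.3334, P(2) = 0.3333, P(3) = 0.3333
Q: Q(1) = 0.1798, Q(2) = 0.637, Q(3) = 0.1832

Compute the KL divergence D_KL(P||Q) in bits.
0.2733 bits

D_KL(P||Q) = Σ P(x) log₂(P(x)/Q(x))

Computing term by term:
  P(1)·log₂(P(1)/Q(1)) = 0.3334·log₂(0.3334/0.1798) = 0.29701
  P(2)·log₂(P(2)/Q(2)) = 0.3333·log₂(0.3333/0.637) = -0.31146
  P(3)·log₂(P(3)/Q(3)) = 0.3333·log₂(0.3333/0.1832) = 0.28777

D_KL(P||Q) = 0.29701 - 0.31146 + 0.28777 = 0.27332 ≈ 0.2733 bits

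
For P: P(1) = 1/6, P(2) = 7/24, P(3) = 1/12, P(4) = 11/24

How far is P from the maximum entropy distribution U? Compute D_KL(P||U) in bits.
0.2361 bits

U(i) = 1/4 for all i

D_KL(P||U) = Σ P(x) log₂(P(x) / (1/4))
           = Σ P(x) log₂(P(x)) + log₂(4)
           = log₂(4) - H(P)

H(P) = -Σ P(x) log₂(P(x)):
  -P(1)·log₂(P(1)) = -(1/6)·log₂(1/6) = 0.43083
  -P(2)·log₂(P(2)) = -(7/24)·log₂(7/24) = 0.51847
  -P(3)·log₂(P(3)) = -(1/12)·log₂(1/12) = 0.29875
  -P(4)·log₂(P(4)) = -(11/24)·log₂(11/24) = 0.51587
H(P) = 0.43083 + 0.51847 + 0.29875 + 0.51587 = 1.76392 bits

log₂(4) = 2.00000 bits

D_KL(P||U) = 2.00000 - 1.76392 = 0.23608 ≈ 0.2361 bits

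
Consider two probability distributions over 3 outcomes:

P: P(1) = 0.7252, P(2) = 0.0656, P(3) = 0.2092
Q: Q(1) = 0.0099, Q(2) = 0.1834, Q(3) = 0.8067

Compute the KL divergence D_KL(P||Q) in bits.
3.9878 bits

D_KL(P||Q) = Σ P(x) log₂(P(x)/Q(x))

Computing term by term:
  P(1)·log₂(P(1)/Q(1)) = 0.7252·log₂(0.7252/0.0099) = 4.49247
  P(2)·log₂(P(2)/Q(2)) = 0.0656·log₂(0.0656/0.1834) = -0.09730
  P(3)·log₂(P(3)/Q(3)) = 0.2092·log₂(0.2092/0.8067) = -0.40734

D_KL(P||Q) = 4.49247 - 0.09730 - 0.40734 = 3.98783 ≈ 3.9878 bits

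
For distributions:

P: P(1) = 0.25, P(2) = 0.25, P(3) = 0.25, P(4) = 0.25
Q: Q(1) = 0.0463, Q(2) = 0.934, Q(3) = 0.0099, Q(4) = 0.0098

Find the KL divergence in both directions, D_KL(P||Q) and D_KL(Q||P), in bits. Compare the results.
D_KL(P||Q) = 2.4657 bits, D_KL(Q||P) = 1.5714 bits. D_KL(P||Q) is larger than D_KL(Q||P) by 0.8943 bits; the two directions differ.

D_KL(P||Q) = Σ P(x) log₂(P(x)/Q(x))

Computing term by term:
  P(1)·log₂(P(1)/Q(1)) = 0.25·log₂(0.25/0.0463) = 0.60821
  P(2)·log₂(P(2)/Q(2)) = 0.25·log₂(0.25/0.934) = -0.47537
  P(3)·log₂(P(3)/Q(3)) = 0.25·log₂(0.25/0.0099) = 1.16459
  P(4)·log₂(P(4)/Q(4)) = 0.25·log₂(0.25/0.0098) = 1.16825

D_KL(P||Q) = 0.60821 - 0.47537 + 1.16459 + 1.16825 = 2.46568 ≈ 2.4657 bits

D_KL(Q||P) = Σ Q(x) log₂(Q(x)/P(x))

Computing term by term:
  Q(1)·log₂(Q(1)/P(1)) = 0.0463·log₂(0.0463/0.25) = -0.11264
  Q(2)·log₂(Q(2)/P(2)) = 0.934·log₂(0.934/0.25) = 1.77600
  Q(3)·log₂(Q(3)/P(3)) = 0.0099·log₂(0.0099/0.25) = -0.04612
  Q(4)·log₂(Q(4)/P(4)) = 0.0098·log₂(0.0098/0.25) = -0.04580

D_KL(Q||P) = -0.11264 + 1.77600 - 0.04612 - 0.04580 = 1.57144 ≈ 1.5714 bits

These are NOT equal (difference: 0.8943 bits). KL divergence is asymmetric: D_KL(P||Q) ≠ D_KL(Q||P) in general.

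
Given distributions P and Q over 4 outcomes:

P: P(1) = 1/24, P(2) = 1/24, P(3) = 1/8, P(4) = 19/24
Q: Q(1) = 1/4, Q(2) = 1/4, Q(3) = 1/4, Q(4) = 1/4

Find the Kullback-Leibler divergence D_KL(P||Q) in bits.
0.9761 bits

D_KL(P||Q) = Σ P(x) log₂(P(x)/Q(x))

Computing term by term:
  P(1)·log₂(P(1)/Q(1)) = (1/24)·log₂((1/24)/(1/4)) = -0.10771
  P(2)·log₂(P(2)/Q(2)) = (1/24)·log₂((1/24)/(1/4)) = -0.10771
  P(3)·log₂(P(3)/Q(3)) = (1/8)·log₂((1/8)/(1/4)) = -0.12500
  P(4)·log₂(P(4)/Q(4)) = (19/24)·log₂((19/24)/(1/4)) = 1.31651

D_KL(P||Q) = -0.10771 - 0.10771 - 0.12500 + 1.31651 = 0.97609 ≈ 0.9761 bits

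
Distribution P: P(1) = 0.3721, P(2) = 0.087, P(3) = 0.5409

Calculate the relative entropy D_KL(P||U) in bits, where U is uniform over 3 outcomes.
0.2682 bits

U(i) = 1/3 for all i

D_KL(P||U) = Σ P(x) log₂(P(x) / (1/3))
           = Σ P(x) log₂(P(x)) + log₂(3)
           = log₂(3) - H(P)

H(P) = -Σ P(x) log₂(P(x)):
  -P(1)·log₂(P(1)) = -(0.3721)·log₂(0.3721) = 0.53070
  -P(2)·log₂(P(2)) = -(0.087)·log₂(0.087) = 0.30649
  -P(3)·log₂(P(3)) = -(0.5409)·log₂(0.5409) = 0.47954
H(P) = 0.53070 + 0.30649 + 0.47954 = 1.31673 bits

log₂(3) = 1.58496 bits

D_KL(P||U) = 1.58496 - 1.31673 = 0.26823 ≈ 0.2682 bits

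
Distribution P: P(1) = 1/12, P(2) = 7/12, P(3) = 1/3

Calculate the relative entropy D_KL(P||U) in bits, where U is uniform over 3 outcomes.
0.3043 bits

U(i) = 1/3 for all i

D_KL(P||U) = Σ P(x) log₂(P(x) / (1/3))
           = Σ P(x) log₂(P(x)) + log₂(3)
           = log₂(3) - H(P)

H(P) = -Σ P(x) log₂(P(x)):
  -P(1)·log₂(P(1)) = -(1/12)·log₂(1/12) = 0.29875
  -P(2)·log₂(P(2)) = -(7/12)·log₂(7/12) = 0.45360
  -P(3)·log₂(P(3)) = -(1/3)·log₂(1/3) = 0.52832
H(P) = 0.29875 + 0.45360 + 0.52832 = 1.28067 bits

log₂(3) = 1.58496 bits

D_KL(P||U) = 1.58496 - 1.28067 = 0.30429 ≈ 0.3043 bits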